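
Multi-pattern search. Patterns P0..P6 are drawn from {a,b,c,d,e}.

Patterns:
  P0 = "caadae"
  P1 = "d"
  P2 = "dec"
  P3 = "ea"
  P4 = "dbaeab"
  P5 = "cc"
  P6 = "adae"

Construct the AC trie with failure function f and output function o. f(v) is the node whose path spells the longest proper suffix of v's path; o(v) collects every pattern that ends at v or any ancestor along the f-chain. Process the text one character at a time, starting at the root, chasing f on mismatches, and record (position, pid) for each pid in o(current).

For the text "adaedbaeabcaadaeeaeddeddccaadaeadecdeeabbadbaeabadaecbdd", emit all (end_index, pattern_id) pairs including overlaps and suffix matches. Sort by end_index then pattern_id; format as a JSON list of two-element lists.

Build automaton:
Trie (insert patterns):
  0='ε' goto a→18 c→1 d→7 e→10
  1='c' goto a→2 c→17
  2='ca' goto a→3
  3='caa' goto d→4
  4='caad' goto a→5
  5='caada' goto e→6
  6='caadae' goto ·  [P0 ends]
  7='d' goto b→12 e→8  [P1 ends]
  8='de' goto c→9
  9='dec' goto ·  [P2 ends]
  10='e' goto a→11
  11='ea' goto ·  [P3 ends]
  12='db' goto a→13
  13='dba' goto e→14
  14='dbae' goto a→15
  15='dbaea' goto b→16
  16='dbaeab' goto ·  [P4 ends]
  17='cc' goto ·  [P5 ends]
  18='a' goto d→19
  19='ad' goto a→20
  20='ada' goto e→21
  21='adae' goto ·  [P6 ends]

BFS fail/out derivation:
  n1('c'): parent n0 fail=0; on 'c' 0 → fail=0;  out ∅∪∅=∅
  n7('d'): parent n0 fail=0; on 'd' 0 → fail=0;  out {1}∪∅={1}
  n10('e'): parent n0 fail=0; on 'e' 0 → fail=0;  out ∅∪∅=∅
  n18('a'): parent n0 fail=0; on 'a' 0 → fail=0;  out ∅∪∅=∅
  n2('ca'): parent n1 fail=0; on 'a' 0 → fail=18;  out ∅∪∅=∅
  n8('de'): parent n7 fail=0; on 'e' 0 → fail=10;  out ∅∪∅=∅
  n11('ea'): parent n10 fail=0; on 'a' 0 → fail=18;  out {3}∪∅={3}
  n12('db'): parent n7 fail=0; on 'b' 0 → fail=0;  out ∅∪∅=∅
  n17('cc'): parent n1 fail=0; on 'c' 0 → fail=1;  out {5}∪∅={5}
  n19('ad'): parent n18 fail=0; on 'd' 0 → fail=7;  out ∅∪{1}={1}
  n3('caa'): parent n2 fail=18; on 'a' 18→0 → fail=18;  out ∅∪∅=∅
  n9('dec'): parent n8 fail=10; on 'c' 10→0 → fail=1;  out {2}∪∅={2}
  n13('dba'): parent n12 fail=0; on 'a' 0 → fail=18;  out ∅∪∅=∅
  n20('ada'): parent n19 fail=7; on 'a' 7→0 → fail=18;  out ∅∪∅=∅
  n4('caad'): parent n3 fail=18; on 'd' 18 → fail=19;  out ∅∪{1}={1}
  n14('dbae'): parent n13 fail=18; on 'e' 18→0 → fail=10;  out ∅∪∅=∅
  n21('adae'): parent n20 fail=18; on 'e' 18→0 → fail=10;  out {6}∪∅={6}
  n5('caada'): parent n4 fail=19; on 'a' 19 → fail=20;  out ∅∪∅=∅
  n15('dbaea'): parent n14 fail=10; on 'a' 10 → fail=11;  out ∅∪{3}={3}
  n6('caadae'): parent n5 fail=20; on 'e' 20 → fail=21;  out {0}∪{6}={0,6}
  n16('dbaeab'): parent n15 fail=11; on 'b' 11→18→0 → fail=0;  out {4}∪∅={4}

Run:
i=0 'a': node 0→18
i=1 'd': node 18→19  ** P1@[1:1]
i=2 'a': node 19→20
i=3 'e': node 20→21  ** P6@[0:3]
i=4 'd': node 21→7 (via fail)  ** P1@[4:4]
i=5 'b': node 7→12
i=6 'a': node 12→13
i=7 'e': node 13→14
i=8 'a': node 14→15  ** P3@[7:8]
i=9 'b': node 15→16  ** P4@[4:9]
i=10 'c': node 16→1 (via fail)
i=11 'a': node 1→2
i=12 'a': node 2→3
i=13 'd': node 3→4  ** P1@[13:13]
i=14 'a': node 4→5
i=15 'e': node 5→6  ** P0@[10:15],P6@[12:15]
i=16 'e': node 6→10 (via fail)
i=17 'a': node 10→11  ** P3@[16:17]
i=18 'e': node 11→10 (via fail)
i=19 'd': node 10→7 (via fail)  ** P1@[19:19]
i=20 'd': node 7→7 (via fail)  ** P1@[20:20]
i=21 'e': node 7→8
i=22 'd': node 8→7 (via fail)  ** P1@[22:22]
i=23 'd': node 7→7 (via fail)  ** P1@[23:23]
i=24 'c': node 7→1 (via fail)
i=25 'c': node 1→17  ** P5@[24:25]
i=26 'a': node 17→2 (via fail)
i=27 'a': node 2→3
i=28 'd': node 3→4  ** P1@[28:28]
i=29 'a': node 4→5
i=30 'e': node 5→6  ** P0@[25:30],P6@[27:30]
i=31 'a': node 6→11 (via fail)  ** P3@[30:31]
i=32 'd': node 11→19 (via fail)  ** P1@[32:32]
i=33 'e': node 19→8 (via fail)
i=34 'c': node 8→9  ** P2@[32:34]
i=35 'd': node 9→7 (via fail)  ** P1@[35:35]
i=36 'e': node 7→8
i=37 'e': node 8→10 (via fail)
i=38 'a': node 10→11  ** P3@[37:38]
i=39 'b': node 11→0 (via fail)
i=40 'b': node 0→0
i=41 'a': node 0→18
i=42 'd': node 18→19  ** P1@[42:42]
i=43 'b': node 19→12 (via fail)
i=44 'a': node 12→13
i=45 'e': node 13→14
i=46 'a': node 14→15  ** P3@[45:46]
i=47 'b': node 15→16  ** P4@[42:47]
i=48 'a': node 16→18 (via fail)
i=49 'd': node 18→19  ** P1@[49:49]
i=50 'a': node 19→20
i=51 'e': node 20→21  ** P6@[48:51]
i=52 'c': node 21→1 (via fail)
i=53 'b': node 1→0 (via fail)
i=54 'd': node 0→7  ** P1@[54:54]
i=55 'd': node 7→7 (via fail)  ** P1@[55:55]

Result: [[1,1],[3,6],[4,1],[8,3],[9,4],[13,1],[15,0],[15,6],[17,3],[19,1],[20,1],[22,1],[23,1],[25,5],[28,1],[30,0],[30,6],[31,3],[32,1],[34,2],[35,1],[38,3],[42,1],[46,3],[47,4],[49,1],[51,6],[54,1],[55,1]]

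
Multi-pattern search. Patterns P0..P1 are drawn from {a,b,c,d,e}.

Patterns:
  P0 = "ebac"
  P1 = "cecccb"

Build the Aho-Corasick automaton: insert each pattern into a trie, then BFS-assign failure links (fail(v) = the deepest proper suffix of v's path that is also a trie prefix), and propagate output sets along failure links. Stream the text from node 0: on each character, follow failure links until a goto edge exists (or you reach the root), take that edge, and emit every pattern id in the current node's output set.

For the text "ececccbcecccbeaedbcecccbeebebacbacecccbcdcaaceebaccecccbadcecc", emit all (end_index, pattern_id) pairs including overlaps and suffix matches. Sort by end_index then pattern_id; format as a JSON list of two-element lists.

Build:
Trie (insert patterns):
  n0 'ε': c→5 e→1
  n1 'e': b→2
  n2 'eb': a→3
  n3 'eba': c→4
  n4 'ebac': ·  [P0 ends]
  n5 'c': e→6
  n6 'ce': c→7
  n7 'cec': c→8
  n8 'cecc': c→9
  n9 'ceccc': b→10
  n10 'cecccb': ·  [P1 ends]

BFS fail/out derivation:
  fail(1) 'e': from fail(0)=0 chase 'e': 0 ⇒ 0;  out=∅∪out(0)=∅
  fail(5) 'c': from fail(0)=0 chase 'c': 0 ⇒ 0;  out=∅∪out(0)=∅
  fail(2) 'eb': from fail(1)=0 chase 'b': 0 ⇒ 0;  out=∅∪out(0)=∅
  fail(6) 'ce': from fail(5)=0 chase 'e': 0 ⇒ 1;  out=∅∪out(1)=∅
  fail(3) 'eba': from fail(2)=0 chase 'a': 0 ⇒ 0;  out=∅∪out(0)=∅
  fail(7) 'cec': from fail(6)=1 chase 'c': 1→0 ⇒ 5;  out=∅∪out(5)=∅
  fail(4) 'ebac': from fail(3)=0 chase 'c': 0 ⇒ 5;  out={0}∪out(5)={0}
  fail(8) 'cecc': from fail(7)=5 chase 'c': 5→0 ⇒ 5;  out=∅∪out(5)=∅
  fail(9) 'ceccc': from fail(8)=5 chase 'c': 5→0 ⇒ 5;  out=∅∪out(5)=∅
  fail(10) 'cecccb': from fail(9)=5 chase 'b': 5→0 ⇒ 0;  out={1}∪out(0)={1}

Text stream:
pos 0 'e': at 1
pos 1 'c': at 5 (fail-walked)
pos 2 'e': at 6
pos 3 'c': at 7
pos 4 'c': at 8
pos 5 'c': at 9
pos 6 'b': at 10  → match P1@[1:6]
pos 7 'c': at 5 (fail-walked)
pos 8 'e': at 6
pos 9 'c': at 7
pos 10 'c': at 8
pos 11 'c': at 9
pos 12 'b': at 10  → match P1@[7:12]
pos 13 'e': at 1 (fail-walked)
pos 14 'a': at 0 (fail-walked)
pos 15 'e': at 1
pos 16 'd': at 0 (fail-walked)
pos 17 'b': at 0
pos 18 'c': at 5
pos 19 'e': at 6
pos 20 'c': at 7
pos 21 'c': at 8
pos 22 'c': at 9
pos 23 'b': at 10  → match P1@[18:23]
pos 24 'e': at 1 (fail-walked)
pos 25 'e': at 1 (fail-walked)
pos 26 'b': at 2
pos 27 'e': at 1 (fail-walked)
pos 28 'b': at 2
pos 29 'a': at 3
pos 30 'c': at 4  → match P0@[27:30]
pos 31 'b': at 0 (fail-walked)
pos 32 'a': at 0
pos 33 'c': at 5
pos 34 'e': at 6
pos 35 'c': at 7
pos 36 'c': at 8
pos 37 'c': at 9
pos 38 'b': at 10  → match P1@[33:38]
pos 39 'c': at 5 (fail-walked)
pos 40 'd': at 0 (fail-walked)
pos 41 'c': at 5
pos 42 'a': at 0 (fail-walked)
pos 43 'a': at 0
pos 44 'c': at 5
pos 45 'e': at 6
pos 46 'e': at 1 (fail-walked)
pos 47 'b': at 2
pos 48 'a': at 3
pos 49 'c': at 4  → match P0@[46:49]
pos 50 'c': at 5 (fail-walked)
pos 51 'e': at 6
pos 52 'c': at 7
pos 53 'c': at 8
pos 54 'c': at 9
pos 55 'b': at 10  → match P1@[50:55]
pos 56 'a': at 0 (fail-walked)
pos 57 'd': at 0
pos 58 'c': at 5
pos 59 'e': at 6
pos 60 'c': at 7
pos 61 'c': at 8

Matches: [[6,1],[12,1],[23,1],[30,0],[38,1],[49,0],[55,1]]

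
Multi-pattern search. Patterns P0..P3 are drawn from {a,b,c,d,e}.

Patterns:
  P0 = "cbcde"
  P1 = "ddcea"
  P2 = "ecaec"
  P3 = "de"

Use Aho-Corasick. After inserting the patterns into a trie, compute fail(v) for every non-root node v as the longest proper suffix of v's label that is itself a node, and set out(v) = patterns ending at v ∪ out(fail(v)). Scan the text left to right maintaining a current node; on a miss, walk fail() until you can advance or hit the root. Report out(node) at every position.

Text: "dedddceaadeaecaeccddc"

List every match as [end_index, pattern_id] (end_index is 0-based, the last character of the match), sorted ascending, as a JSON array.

Build automaton:
Trie nodes:
  n0 'ε': c→1 d→6 e→11
  n1 'c': b→2
  n2 'cb': c→3
  n3 'cbc': d→4
  n4 'cbcd': e→5
  n5 'cbcde': ·  ←P0
  n6 'd': d→7 e→16
  n7 'dd': c→8
  n8 'ddc': e→9
  n9 'ddce': a→10
  n10 'ddcea': ·  ←P1
  n11 'e': c→12
  n12 'ec': a→13
  n13 'eca': e→14
  n14 'ecae': c→15
  n15 'ecaec': ·  ←P2
  n16 'de': ·  ←P3

Failure links (BFS by depth):
  n1('c'): parent n0 fail=0; on 'c' 0 → fail=0;  out ∅∪∅=∅
  n6('d'): parent n0 fail=0; on 'd' 0 → fail=0;  out ∅∪∅=∅
  n11('e'): parent n0 fail=0; on 'e' 0 → fail=0;  out ∅∪∅=∅
  n2('cb'): parent n1 fail=0; on 'b' 0 → fail=0;  out ∅∪∅=∅
  n7('dd'): parent n6 fail=0; on 'd' 0 → fail=6;  out ∅∪∅=∅
  n12('ec'): parent n11 fail=0; on 'c' 0 → fail=1;  out ∅∪∅=∅
  n16('de'): parent n6 fail=0; on 'e' 0 → fail=11;  out {3}∪∅={3}
  n3('cbc'): parent n2 fail=0; on 'c' 0 → fail=1;  out ∅∪∅=∅
  n8('ddc'): parent n7 fail=6; on 'c' 6→0 → fail=1;  out ∅∪∅=∅
  n13('eca'): parent n12 fail=1; on 'a' 1→0 → fail=0;  out ∅∪∅=∅
  n4('cbcd'): parent n3 fail=1; on 'd' 1→0 → fail=6;  out ∅∪∅=∅
  n9('ddce'): parent n8 fail=1; on 'e' 1→0 → fail=11;  out ∅∪∅=∅
  n14('ecae'): parent n13 fail=0; on 'e' 0 → fail=11;  out ∅∪∅=∅
  n5('cbcde'): parent n4 fail=6; on 'e' 6 → fail=16;  out {0}∪{3}={0,3}
  n10('ddcea'): parent n9 fail=11; on 'a' 11→0 → fail=0;  out {1}∪∅={1}
  n15('ecaec'): parent n14 fail=11; on 'c' 11 → fail=12;  out {2}∪∅={2}

Scan:
pos 0 'd': at 6
pos 1 'e': at 16  ** P3@[0:1]
pos 2 'd': at 6 ·f
pos 3 'd': at 7
pos 4 'd': at 7 ·f
pos 5 'c': at 8
pos 6 'e': at 9
pos 7 'a': at 10  ** P1@[3:7]
pos 8 'a': at 0 ·f
pos 9 'd': at 6
pos 10 'e': at 16  ** P3@[9:10]
pos 11 'a': at 0 ·f
pos 12 'e': at 11
pos 13 'c': at 12
pos 14 'a': at 13
pos 15 'e': at 14
pos 16 'c': at 15  ** P2@[12:16]
pos 17 'c': at 1 ·f
pos 18 'd': at 6 ·f
pos 19 'd': at 7
pos 20 'c': at 8

Result: [[1,3],[7,1],[10,3],[16,2]]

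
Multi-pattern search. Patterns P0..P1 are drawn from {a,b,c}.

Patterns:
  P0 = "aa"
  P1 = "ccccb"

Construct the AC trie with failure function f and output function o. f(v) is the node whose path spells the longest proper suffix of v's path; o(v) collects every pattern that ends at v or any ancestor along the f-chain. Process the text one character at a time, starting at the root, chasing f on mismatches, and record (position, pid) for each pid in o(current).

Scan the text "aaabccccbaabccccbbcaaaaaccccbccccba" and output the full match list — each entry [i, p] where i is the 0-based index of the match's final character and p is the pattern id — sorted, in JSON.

Construct AC machine:
Trie nodes:
  n0 'ε': a→1 c→3
  n1 'a': a→2
  n2 'aa': ·  ←P0
  n3 'c': c→4
  n4 'cc': c→5
  n5 'ccc': c→6
  n6 'cccc': b→7
  n7 'ccccb': ·  ←P1

Failure links (BFS by depth):
  n1('a'): parent n0 fail=0; on 'a' 0 → fail=0;  out ∅∪∅=∅
  n3('c'): parent n0 fail=0; on 'c' 0 → fail=0;  out ∅∪∅=∅
  n2('aa'): parent n1 fail=0; on 'a' 0 → fail=1;  out {0}∪∅={0}
  n4('cc'): parent n3 fail=0; on 'c' 0 → fail=3;  out ∅∪∅=∅
  n5('ccc'): parent n4 fail=3; on 'c' 3 → fail=4;  out ∅∪∅=∅
  n6('cccc'): parent n5 fail=4; on 'c' 4 → fail=5;  out ∅∪∅=∅
  n7('ccccb'): parent n6 fail=5; on 'b' 5→4→3→0 → fail=0;  out {1}∪∅={1}

Scan:
i=0 'a': node 0→1
i=1 'a': node 1→2  ** P0@[0:1]
i=2 'a': node 2→2 ·f  ** P0@[1:2]
i=3 'b': node 2→0 ·f
i=4 'c': node 0→3
i=5 'c': node 3→4
i=6 'c': node 4→5
i=7 'c': node 5→6
i=8 'b': node 6→7  ** P1@[4:8]
i=9 'a': node 7→1 ·f
i=10 'a': node 1→2  ** P0@[9:10]
i=11 'b': node 2→0 ·f
i=12 'c': node 0→3
i=13 'c': node 3→4
i=14 'c': node 4→5
i=15 'c': node 5→6
i=16 'b': node 6→7  ** P1@[12:16]
i=17 'b': node 7→0 ·f
i=18 'c': node 0→3
i=19 'a': node 3→1 ·f
i=20 'a': node 1→2  ** P0@[19:20]
i=21 'a': node 2→2 ·f  ** P0@[20:21]
i=22 'a': node 2→2 ·f  ** P0@[21:22]
i=23 'a': node 2→2 ·f  ** P0@[22:23]
i=24 'c': node 2→3 ·f
i=25 'c': node 3→4
i=26 'c': node 4→5
i=27 'c': node 5→6
i=28 'b': node 6→7  ** P1@[24:28]
i=29 'c': node 7→3 ·f
i=30 'c': node 3→4
i=31 'c': node 4→5
i=32 'c': node 5→6
i=33 'b': node 6→7  ** P1@[29:33]
i=34 'a': node 7→1 ·f

Result: [[1,0],[2,0],[8,1],[10,0],[16,1],[20,0],[21,0],[22,0],[23,0],[28,1],[33,1]]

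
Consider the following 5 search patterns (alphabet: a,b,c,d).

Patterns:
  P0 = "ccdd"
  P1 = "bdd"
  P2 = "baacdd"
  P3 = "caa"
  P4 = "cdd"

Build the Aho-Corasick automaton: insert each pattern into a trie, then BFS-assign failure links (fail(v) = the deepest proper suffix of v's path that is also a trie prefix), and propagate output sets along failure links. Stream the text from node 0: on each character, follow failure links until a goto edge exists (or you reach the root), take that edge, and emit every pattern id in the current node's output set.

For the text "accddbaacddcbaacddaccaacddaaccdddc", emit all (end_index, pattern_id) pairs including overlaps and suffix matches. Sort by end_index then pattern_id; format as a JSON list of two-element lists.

Construct AC machine:
Trie (insert patterns):
  0='ε' goto b→5 c→1
  1='c' goto a→13 c→2 d→15
  2='cc' goto d→3
  3='ccd' goto d→4
  4='ccdd' goto ·  [P0 ends]
  5='b' goto a→8 d→6
  6='bd' goto d→7
  7='bdd' goto ·  [P1 ends]
  8='ba' goto a→9
  9='baa' goto c→10
  10='baac' goto d→11
  11='baacd' goto d→12
  12='baacdd' goto ·  [P2 ends]
  13='ca' goto a→14
  14='caa' goto ·  [P3 ends]
  15='cd' goto d→16
  16='cdd' goto ·  [P4 ends]

BFS fail/out derivation:
  fail(1) 'c': from fail(0)=0 chase 'c': 0 ⇒ 0;  out=∅∪out(0)=∅
  fail(5) 'b': from fail(0)=0 chase 'b': 0 ⇒ 0;  out=∅∪out(0)=∅
  fail(2) 'cc': from fail(1)=0 chase 'c': 0 ⇒ 1;  out=∅∪out(1)=∅
  fail(6) 'bd': from fail(5)=0 chase 'd': 0 ⇒ 0;  out=∅∪out(0)=∅
  fail(8) 'ba': from fail(5)=0 chase 'a': 0 ⇒ 0;  out=∅∪out(0)=∅
  fail(13) 'ca': from fail(1)=0 chase 'a': 0 ⇒ 0;  out=∅∪out(0)=∅
  fail(15) 'cd': from fail(1)=0 chase 'd': 0 ⇒ 0;  out=∅∪out(0)=∅
  fail(3) 'ccd': from fail(2)=1 chase 'd': 1 ⇒ 15;  out=∅∪out(15)=∅
  fail(7) 'bdd': from fail(6)=0 chase 'd': 0 ⇒ 0;  out={1}∪out(0)={1}
  fail(9) 'baa': from fail(8)=0 chase 'a': 0 ⇒ 0;  out=∅∪out(0)=∅
  fail(14) 'caa': from fail(13)=0 chase 'a': 0 ⇒ 0;  out={3}∪out(0)={3}
  fail(16) 'cdd': from fail(15)=0 chase 'd': 0 ⇒ 0;  out={4}∪out(0)={4}
  fail(4) 'ccdd': from fail(3)=15 chase 'd': 15 ⇒ 16;  out={0}∪out(16)={0,4}
  fail(10) 'baac': from fail(9)=0 chase 'c': 0 ⇒ 1;  out=∅∪out(1)=∅
  fail(11) 'baacd': from fail(10)=1 chase 'd': 1 ⇒ 15;  out=∅∪out(15)=∅
  fail(12) 'baacdd': from fail(11)=15 chase 'd': 15 ⇒ 16;  out={2}∪out(16)={2,4}

Text stream:
i=0 'a': node 0→0
i=1 'c': node 0→1
i=2 'c': node 1→2
i=3 'd': node 2→3
i=4 'd': node 3→4  → match P0@[1:4],P4@[2:4]
i=5 'b': node 4→5 (via fail)
i=6 'a': node 5→8
i=7 'a': node 8→9
i=8 'c': node 9→10
i=9 'd': node 10→11
i=10 'd': node 11→12  → match P2@[5:10],P4@[8:10]
i=11 'c': node 12→1 (via fail)
i=12 'b': node 1→5 (via fail)
i=13 'a': node 5→8
i=14 'a': node 8→9
i=15 'c': node 9→10
i=16 'd': node 10→11
i=17 'd': node 11→12  → match P2@[12:17],P4@[15:17]
i=18 'a': node 12→0 (via fail)
i=19 'c': node 0→1
i=20 'c': node 1→2
i=21 'a': node 2→13 (via fail)
i=22 'a': node 13→14  → match P3@[20:22]
i=23 'c': node 14→1 (via fail)
i=24 'd': node 1→15
i=25 'd': node 15→16  → match P4@[23:25]
i=26 'a': node 16→0 (via fail)
i=27 'a': node 0→0
i=28 'c': node 0→1
i=29 'c': node 1→2
i=30 'd': node 2→3
i=31 'd': node 3→4  → match P0@[28:31],P4@[29:31]
i=32 'd': node 4→0 (via fail)
i=33 'c': node 0→1

All matches (sorted): [[4,0],[4,4],[10,2],[10,4],[17,2],[17,4],[22,3],[25,4],[31,0],[31,4]]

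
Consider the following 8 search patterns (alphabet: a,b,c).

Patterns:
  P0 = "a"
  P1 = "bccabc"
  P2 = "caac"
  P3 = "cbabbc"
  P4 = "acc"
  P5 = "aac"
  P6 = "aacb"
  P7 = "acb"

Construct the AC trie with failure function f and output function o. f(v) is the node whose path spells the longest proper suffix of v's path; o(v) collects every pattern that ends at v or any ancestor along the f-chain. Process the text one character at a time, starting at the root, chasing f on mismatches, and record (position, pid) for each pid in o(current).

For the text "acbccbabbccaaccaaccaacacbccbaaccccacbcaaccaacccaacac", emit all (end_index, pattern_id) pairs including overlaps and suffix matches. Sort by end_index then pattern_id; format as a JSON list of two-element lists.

Construct AC machine:
Trie (insert patterns):
  0='ε' goto a→1 b→2 c→8
  1='a' goto a→19 c→17  [P0 ends]
  2='b' goto c→3
  3='bc' goto c→4
  4='bcc' goto a→5
  5='bcca' goto b→6
  6='bccab' goto c→7
  7='bccabc' goto ·  [P1 ends]
  8='c' goto a→9 b→12
  9='ca' goto a→10
  10='caa' goto c→11
  11='caac' goto ·  [P2 ends]
  12='cb' goto a→13
  13='cba' goto b→14
  14='cbab' goto b→15
  15='cbabb' goto c→16
  16='cbabbc' goto ·  [P3 ends]
  17='ac' goto b→22 c→18
  18='acc' goto ·  [P4 ends]
  19='aa' goto c→20
  20='aac' goto b→21  [P5 ends]
  21='aacb' goto ·  [P6 ends]
  22='acb' goto ·  [P7 ends]

Failure links (BFS by depth):
  fail(1) 'a': from fail(0)=0 chase 'a': 0 ⇒ 0;  out={0}∪out(0)={0}
  fail(2) 'b': from fail(0)=0 chase 'b': 0 ⇒ 0;  out=∅∪out(0)=∅
  fail(8) 'c': from fail(0)=0 chase 'c': 0 ⇒ 0;  out=∅∪out(0)=∅
  fail(3) 'bc': from fail(2)=0 chase 'c': 0 ⇒ 8;  out=∅∪out(8)=∅
  fail(9) 'ca': from fail(8)=0 chase 'a': 0 ⇒ 1;  out=∅∪out(1)={0}
  fail(12) 'cb': from fail(8)=0 chase 'b': 0 ⇒ 2;  out=∅∪out(2)=∅
  fail(17) 'ac': from fail(1)=0 chase 'c': 0 ⇒ 8;  out=∅∪out(8)=∅
  fail(19) 'aa': from fail(1)=0 chase 'a': 0 ⇒ 1;  out=∅∪out(1)={0}
  fail(4) 'bcc': from fail(3)=8 chase 'c': 8→0 ⇒ 8;  out=∅∪out(8)=∅
  fail(10) 'caa': from fail(9)=1 chase 'a': 1 ⇒ 19;  out=∅∪out(19)={0}
  fail(13) 'cba': from fail(12)=2 chase 'a': 2→0 ⇒ 1;  out=∅∪out(1)={0}
  fail(18) 'acc': from fail(17)=8 chase 'c': 8→0 ⇒ 8;  out={4}∪out(8)={4}
  fail(20) 'aac': from fail(19)=1 chase 'c': 1 ⇒ 17;  out={5}∪out(17)={5}
  fail(22) 'acb': from fail(17)=8 chase 'b': 8 ⇒ 12;  out={7}∪out(12)={7}
  fail(5) 'bcca': from fail(4)=8 chase 'a': 8 ⇒ 9;  out=∅∪out(9)={0}
  fail(11) 'caac': from fail(10)=19 chase 'c': 19 ⇒ 20;  out={2}∪out(20)={2,5}
  fail(14) 'cbab': from fail(13)=1 chase 'b': 1→0 ⇒ 2;  out=∅∪out(2)=∅
  fail(21) 'aacb': from fail(20)=17 chase 'b': 17 ⇒ 22;  out={6}∪out(22)={6,7}
  fail(6) 'bccab': from fail(5)=9 chase 'b': 9→1→0 ⇒ 2;  out=∅∪out(2)=∅
  fail(15) 'cbabb': from fail(14)=2 chase 'b': 2→0 ⇒ 2;  out=∅∪out(2)=∅
  fail(7) 'bccabc': from fail(6)=2 chase 'c': 2 ⇒ 3;  out={1}∪out(3)={1}
  fail(16) 'cbabbc': from fail(15)=2 chase 'c': 2 ⇒ 3;  out={3}∪out(3)={3}

Run:
pos 0 'a': at 1  ** P0@[0:0]
pos 1 'c': at 17
pos 2 'b': at 22  ** P7@[0:2]
pos 3 'c': at 3 ·f
pos 4 'c': at 4
pos 5 'b': at 12 ·f
pos 6 'a': at 13  ** P0@[6:6]
pos 7 'b': at 14
pos 8 'b': at 15
pos 9 'c': at 16  ** P3@[4:9]
pos 10 'c': at 4 ·f
pos 11 'a': at 5  ** P0@[11:11]
pos 12 'a': at 10 ·f  ** P0@[12:12]
pos 13 'c': at 11  ** P2@[10:13],P5@[11:13]
pos 14 'c': at 18 ·f  ** P4@[12:14]
pos 15 'a': at 9 ·f  ** P0@[15:15]
pos 16 'a': at 10  ** P0@[16:16]
pos 17 'c': at 11  ** P2@[14:17],P5@[15:17]
pos 18 'c': at 18 ·f  ** P4@[16:18]
pos 19 'a': at 9 ·f  ** P0@[19:19]
pos 20 'a': at 10  ** P0@[20:20]
pos 21 'c': at 11  ** P2@[18:21],P5@[19:21]
pos 22 'a': at 9 ·f  ** P0@[22:22]
pos 23 'c': at 17 ·f
pos 24 'b': at 22  ** P7@[22:24]
pos 25 'c': at 3 ·f
pos 26 'c': at 4
pos 27 'b': at 12 ·f
pos 28 'a': at 13  ** P0@[28:28]
pos 29 'a': at 19 ·f  ** P0@[29:29]
pos 30 'c': at 20  ** P5@[28:30]
pos 31 'c': at 18 ·f  ** P4@[29:31]
pos 32 'c': at 8 ·f
pos 33 'c': at 8 ·f
pos 34 'a': at 9  ** P0@[34:34]
pos 35 'c': at 17 ·f
pos 36 'b': at 22  ** P7@[34:36]
pos 37 'c': at 3 ·f
pos 38 'a': at 9 ·f  ** P0@[38:38]
pos 39 'a': at 10  ** P0@[39:39]
pos 40 'c': at 11  ** P2@[37:40],P5@[38:40]
pos 41 'c': at 18 ·f  ** P4@[39:41]
pos 42 'a': at 9 ·f  ** P0@[42:42]
pos 43 'a': at 10  ** P0@[43:43]
pos 44 'c': at 11  ** P2@[41:44],P5@[42:44]
pos 45 'c': at 18 ·f  ** P4@[43:45]
pos 46 'c': at 8 ·f
pos 47 'a': at 9  ** P0@[47:47]
pos 48 'a': at 10  ** P0@[48:48]
pos 49 'c': at 11  ** P2@[46:49],P5@[47:49]
pos 50 'a': at 9 ·f  ** P0@[50:50]
pos 51 'c': at 17 ·f

Result: [[0,0],[2,7],[6,0],[9,3],[11,0],[12,0],[13,2],[13,5],[14,4],[15,0],[16,0],[17,2],[17,5],[18,4],[19,0],[20,0],[21,2],[21,5],[22,0],[24,7],[28,0],[29,0],[30,5],[31,4],[34,0],[36,7],[38,0],[39,0],[40,2],[40,5],[41,4],[42,0],[43,0],[44,2],[44,5],[45,4],[47,0],[48,0],[49,2],[49,5],[50,0]]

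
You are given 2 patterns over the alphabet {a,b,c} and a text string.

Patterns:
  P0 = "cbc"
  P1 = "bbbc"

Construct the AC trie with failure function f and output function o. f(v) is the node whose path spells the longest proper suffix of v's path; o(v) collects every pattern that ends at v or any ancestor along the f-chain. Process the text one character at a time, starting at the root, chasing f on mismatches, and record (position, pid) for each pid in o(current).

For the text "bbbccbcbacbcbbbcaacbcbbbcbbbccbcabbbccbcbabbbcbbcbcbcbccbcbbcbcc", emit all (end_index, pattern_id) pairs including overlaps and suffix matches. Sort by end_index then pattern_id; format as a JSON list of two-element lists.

Build:
Trie (insert patterns):
  0='ε' goto b→4 c→1
  1='c' goto b→2
  2='cb' goto c→3
  3='cbc' goto ·  [P0 ends]
  4='b' goto b→5
  5='bb' goto b→6
  6='bbb' goto c→7
  7='bbbc' goto ·  [P1 ends]

Failure links (BFS by depth):
  n1('c'): parent n0 fail=0; on 'c' 0 → fail=0;  out ∅∪∅=∅
  n4('b'): parent n0 fail=0; on 'b' 0 → fail=0;  out ∅∪∅=∅
  n2('cb'): parent n1 fail=0; on 'b' 0 → fail=4;  out ∅∪∅=∅
  n5('bb'): parent n4 fail=0; on 'b' 0 → fail=4;  out ∅∪∅=∅
  n3('cbc'): parent n2 fail=4; on 'c' 4→0 → fail=1;  out {0}∪∅={0}
  n6('bbb'): parent n5 fail=4; on 'b' 4 → fail=5;  out ∅∪∅=∅
  n7('bbbc'): parent n6 fail=5; on 'c' 5→4→0 → fail=1;  out {1}∪∅={1}

Run:
i=0 'b': node 0→4
i=1 'b': node 4→5
i=2 'b': node 5→6
i=3 'c': node 6→7  emit P1@[0:3]
i=4 'c': node 7→1 (via fail)
i=5 'b': node 1→2
i=6 'c': node 2→3  emit P0@[4:6]
i=7 'b': node 3→2 (via fail)
i=8 'a': node 2→0 (via fail)
i=9 'c': node 0→1
i=10 'b': node 1→2
i=11 'c': node 2→3  emit P0@[9:11]
i=12 'b': node 3→2 (via fail)
i=13 'b': node 2→5 (via fail)
i=14 'b': node 5→6
i=15 'c': node 6→7  emit P1@[12:15]
i=16 'a': node 7→0 (via fail)
i=17 'a': node 0→0
i=18 'c': node 0→1
i=19 'b': node 1→2
i=20 'c': node 2→3  emit P0@[18:20]
i=21 'b': node 3→2 (via fail)
i=22 'b': node 2→5 (via fail)
i=23 'b': node 5→6
i=24 'c': node 6→7  emit P1@[21:24]
i=25 'b': node 7→2 (via fail)
i=26 'b': node 2→5 (via fail)
i=27 'b': node 5→6
i=28 'c': node 6→7  emit P1@[25:28]
i=29 'c': node 7→1 (via fail)
i=30 'b': node 1→2
i=31 'c': node 2→3  emit P0@[29:31]
i=32 'a': node 3→0 (via fail)
i=33 'b': node 0→4
i=34 'b': node 4→5
i=35 'b': node 5→6
i=36 'c': node 6→7  emit P1@[33:36]
i=37 'c': node 7→1 (via fail)
i=38 'b': node 1→2
i=39 'c': node 2→3  emit P0@[37:39]
i=40 'b': node 3→2 (via fail)
i=41 'a': node 2→0 (via fail)
i=42 'b': node 0→4
i=43 'b': node 4→5
i=44 'b': node 5→6
i=45 'c': node 6→7  emit P1@[42:45]
i=46 'b': node 7→2 (via fail)
i=47 'b': node 2→5 (via fail)
i=48 'c': node 5→1 (via fail)
i=49 'b': node 1→2
i=50 'c': node 2→3  emit P0@[48:50]
i=51 'b': node 3→2 (via fail)
i=52 'c': node 2→3  emit P0@[50:52]
i=53 'b': node 3→2 (via fail)
i=54 'c': node 2→3  emit P0@[52:54]
i=55 'c': node 3→1 (via fail)
i=56 'b': node 1→2
i=57 'c': node 2→3  emit P0@[55:57]
i=58 'b': node 3→2 (via fail)
i=59 'b': node 2→5 (via fail)
i=60 'c': node 5→1 (via fail)
i=61 'b': node 1→2
i=62 'c': node 2→3  emit P0@[60:62]
i=63 'c': node 3→1 (via fail)

Result: [[3,1],[6,0],[11,0],[15,1],[20,0],[24,1],[28,1],[31,0],[36,1],[39,0],[45,1],[50,0],[52,0],[54,0],[57,0],[62,0]]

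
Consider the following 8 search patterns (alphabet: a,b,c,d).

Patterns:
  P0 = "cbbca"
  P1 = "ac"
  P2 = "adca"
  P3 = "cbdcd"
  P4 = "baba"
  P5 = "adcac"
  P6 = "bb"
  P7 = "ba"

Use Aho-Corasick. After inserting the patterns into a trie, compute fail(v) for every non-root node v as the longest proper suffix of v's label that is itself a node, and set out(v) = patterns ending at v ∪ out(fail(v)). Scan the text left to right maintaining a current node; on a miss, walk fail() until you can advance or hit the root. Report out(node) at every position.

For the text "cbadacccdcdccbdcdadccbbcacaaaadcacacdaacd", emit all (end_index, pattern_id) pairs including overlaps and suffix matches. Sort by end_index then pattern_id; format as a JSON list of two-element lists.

Build:
Trie (insert patterns):
  0='ε' goto a→6 b→14 c→1
  1='c' goto b→2
  2='cb' goto b→3 d→11
  3='cbb' goto c→4
  4='cbbc' goto a→5
  5='cbbca' goto ·  [P0 ends]
  6='a' goto c→7 d→8
  7='ac' goto ·  [P1 ends]
  8='ad' goto c→9
  9='adc' goto a→10
  10='adca' goto c→18  [P2 ends]
  11='cbd' goto c→12
  12='cbdc' goto d→13
  13='cbdcd' goto ·  [P3 ends]
  14='b' goto a→15 b→19
  15='ba' goto b→16  [P7 ends]
  16='bab' goto a→17
  17='baba' goto ·  [P4 ends]
  18='adcac' goto ·  [P5 ends]
  19='bb' goto ·  [P6 ends]

Failure links (BFS by depth):
  fail(1) 'c': from fail(0)=0 chase 'c': 0 ⇒ 0;  out=∅∪out(0)=∅
  fail(6) 'a': from fail(0)=0 chase 'a': 0 ⇒ 0;  out=∅∪out(0)=∅
  fail(14) 'b': from fail(0)=0 chase 'b': 0 ⇒ 0;  out=∅∪out(0)=∅
  fail(2) 'cb': from fail(1)=0 chase 'b': 0 ⇒ 14;  out=∅∪out(14)=∅
  fail(7) 'ac': from fail(6)=0 chase 'c': 0 ⇒ 1;  out={1}∪out(1)={1}
  fail(8) 'ad': from fail(6)=0 chase 'd': 0 ⇒ 0;  out=∅∪out(0)=∅
  fail(15) 'ba': from fail(14)=0 chase 'a': 0 ⇒ 6;  out={7}∪out(6)={7}
  fail(19) 'bb': from fail(14)=0 chase 'b': 0 ⇒ 14;  out={6}∪out(14)={6}
  fail(3) 'cbb': from fail(2)=14 chase 'b': 14 ⇒ 19;  out=∅∪out(19)={6}
  fail(9) 'adc': from fail(8)=0 chase 'c': 0 ⇒ 1;  out=∅∪out(1)=∅
  fail(11) 'cbd': from fail(2)=14 chase 'd': 14→0 ⇒ 0;  out=∅∪out(0)=∅
  fail(16) 'bab': from fail(15)=6 chase 'b': 6→0 ⇒ 14;  out=∅∪out(14)=∅
  fail(4) 'cbbc': from fail(3)=19 chase 'c': 19→14→0 ⇒ 1;  out=∅∪out(1)=∅
  fail(10) 'adca': from fail(9)=1 chase 'a': 1→0 ⇒ 6;  out={2}∪out(6)={2}
  fail(12) 'cbdc': from fail(11)=0 chase 'c': 0 ⇒ 1;  out=∅∪out(1)=∅
  fail(17) 'baba': from fail(16)=14 chase 'a': 14 ⇒ 15;  out={4}∪out(15)={4,7}
  fail(5) 'cbbca': from fail(4)=1 chase 'a': 1→0 ⇒ 6;  out={0}∪out(6)={0}
  fail(13) 'cbdcd': from fail(12)=1 chase 'd': 1→0 ⇒ 0;  out={3}∪out(0)={3}
  fail(18) 'adcac': from fail(10)=6 chase 'c': 6 ⇒ 7;  out={5}∪out(7)={1,5}

Text stream:
pos 0 'c': at 1
pos 1 'b': at 2
pos 2 'a': at 15 (fail-walked)  → match P7@[1:2]
pos 3 'd': at 8 (fail-walked)
pos 4 'a': at 6 (fail-walked)
pos 5 'c': at 7  → match P1@[4:5]
pos 6 'c': at 1 (fail-walked)
pos 7 'c': at 1 (fail-walked)
pos 8 'd': at 0 (fail-walked)
pos 9 'c': at 1
pos 10 'd': at 0 (fail-walked)
pos 11 'c': at 1
pos 12 'c': at 1 (fail-walked)
pos 13 'b': at 2
pos 14 'd': at 11
pos 15 'c': at 12
pos 16 'd': at 13  → match P3@[12:16]
pos 17 'a': at 6 (fail-walked)
pos 18 'd': at 8
pos 19 'c': at 9
pos 20 'c': at 1 (fail-walked)
pos 21 'b': at 2
pos 22 'b': at 3  → match P6@[21:22]
pos 23 'c': at 4
pos 24 'a': at 5  → match P0@[20:24]
pos 25 'c': at 7 (fail-walked)  → match P1@[24:25]
pos 26 'a': at 6 (fail-walked)
pos 27 'a': at 6 (fail-walked)
pos 28 'a': at 6 (fail-walked)
pos 29 'a': at 6 (fail-walked)
pos 30 'd': at 8
pos 31 'c': at 9
pos 32 'a': at 10  → match P2@[29:32]
pos 33 'c': at 18  → match P1@[32:33],P5@[29:33]
pos 34 'a': at 6 (fail-walked)
pos 35 'c': at 7  → match P1@[34:35]
pos 36 'd': at 0 (fail-walked)
pos 37 'a': at 6
pos 38 'a': at 6 (fail-walked)
pos 39 'c': at 7  → match P1@[38:39]
pos 40 'd': at 0 (fail-walked)

Result: [[2,7],[5,1],[16,3],[22,6],[24,0],[25,1],[32,2],[33,1],[33,5],[35,1],[39,1]]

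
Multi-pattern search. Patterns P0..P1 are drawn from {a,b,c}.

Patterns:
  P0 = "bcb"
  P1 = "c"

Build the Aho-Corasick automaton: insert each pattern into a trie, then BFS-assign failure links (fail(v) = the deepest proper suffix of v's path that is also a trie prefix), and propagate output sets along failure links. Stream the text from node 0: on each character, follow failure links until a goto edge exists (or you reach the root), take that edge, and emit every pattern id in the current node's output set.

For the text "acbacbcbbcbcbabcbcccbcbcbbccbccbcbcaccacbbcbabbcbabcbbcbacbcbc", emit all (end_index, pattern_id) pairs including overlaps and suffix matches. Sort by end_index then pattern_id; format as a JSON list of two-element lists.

Construct AC machine:
Trie nodes:
  n0 'ε': b→1 c→4
  n1 'b': c→2
  n2 'bc': b→3
  n3 'bcb': ·  ←P0
  n4 'c': ·  ←P1

BFS fail/out derivation:
  fail(1) 'b': from fail(0)=0 chase 'b': 0 ⇒ 0;  out=∅∪out(0)=∅
  fail(4) 'c': from fail(0)=0 chase 'c': 0 ⇒ 0;  out={1}∪out(0)={1}
  fail(2) 'bc': from fail(1)=0 chase 'c': 0 ⇒ 4;  out=∅∪out(4)={1}
  fail(3) 'bcb': from fail(2)=4 chase 'b': 4→0 ⇒ 1;  out={0}∪out(1)={0}

Scan:
i=0 'a': node 0→0
i=1 'c': node 0→4  emit P1@[1:1]
i=2 'b': node 4→1 (fail-walked)
i=3 'a': node 1→0 (fail-walked)
i=4 'c': node 0→4  emit P1@[4:4]
i=5 'b': node 4→1 (fail-walked)
i=6 'c': node 1→2  emit P1@[6:6]
i=7 'b': node 2→3  emit P0@[5:7]
i=8 'b': node 3→1 (fail-walked)
i=9 'c': node 1→2  emit P1@[9:9]
i=10 'b': node 2→3  emit P0@[8:10]
i=11 'c': node 3→2 (fail-walked)  emit P1@[11:11]
i=12 'b': node 2→3  emit P0@[10:12]
i=13 'a': node 3→0 (fail-walked)
i=14 'b': node 0→1
i=15 'c': node 1→2  emit P1@[15:15]
i=16 'b': node 2→3  emit P0@[14:16]
i=17 'c': node 3→2 (fail-walked)  emit P1@[17:17]
i=18 'c': node 2→4 (fail-walked)  emit P1@[18:18]
i=19 'c': node 4→4 (fail-walked)  emit P1@[19:19]
i=20 'b': node 4→1 (fail-walked)
i=21 'c': node 1→2  emit P1@[21:21]
i=22 'b': node 2→3  emit P0@[20:22]
i=23 'c': node 3→2 (fail-walked)  emit P1@[23:23]
i=24 'b': node 2→3  emit P0@[22:24]
i=25 'b': node 3→1 (fail-walked)
i=26 'c': node 1→2  emit P1@[26:26]
i=27 'c': node 2→4 (fail-walked)  emit P1@[27:27]
i=28 'b': node 4→1 (fail-walked)
i=29 'c': node 1→2  emit P1@[29:29]
i=30 'c': node 2→4 (fail-walked)  emit P1@[30:30]
i=31 'b': node 4→1 (fail-walked)
i=32 'c': node 1→2  emit P1@[32:32]
i=33 'b': node 2→3  emit P0@[31:33]
i=34 'c': node 3→2 (fail-walked)  emit P1@[34:34]
i=35 'a': node 2→0 (fail-walked)
i=36 'c': node 0→4  emit P1@[36:36]
i=37 'c': node 4→4 (fail-walked)  emit P1@[37:37]
i=38 'a': node 4→0 (fail-walked)
i=39 'c': node 0→4  emit P1@[39:39]
i=40 'b': node 4→1 (fail-walked)
i=41 'b': node 1→1 (fail-walked)
i=42 'c': node 1→2  emit P1@[42:42]
i=43 'b': node 2→3  emit P0@[41:43]
i=44 'a': node 3→0 (fail-walked)
i=45 'b': node 0→1
i=46 'b': node 1→1 (fail-walked)
i=47 'c': node 1→2  emit P1@[47:47]
i=48 'b': node 2→3  emit P0@[46:48]
i=49 'a': node 3→0 (fail-walked)
i=50 'b': node 0→1
i=51 'c': node 1→2  emit P1@[51:51]
i=52 'b': node 2→3  emit P0@[50:52]
i=53 'b': node 3→1 (fail-walked)
i=54 'c': node 1→2  emit P1@[54:54]
i=55 'b': node 2→3  emit P0@[53:55]
i=56 'a': node 3→0 (fail-walked)
i=57 'c': node 0→4  emit P1@[57:57]
i=58 'b': node 4→1 (fail-walked)
i=59 'c': node 1→2  emit P1@[59:59]
i=60 'b': node 2→3  emit P0@[58:60]
i=61 'c': node 3→2 (fail-walked)  emit P1@[61:61]

Matches: [[1,1],[4,1],[6,1],[7,0],[9,1],[10,0],[11,1],[12,0],[15,1],[16,0],[17,1],[18,1],[19,1],[21,1],[22,0],[23,1],[24,0],[26,1],[27,1],[29,1],[30,1],[32,1],[33,0],[34,1],[36,1],[37,1],[39,1],[42,1],[43,0],[47,1],[48,0],[51,1],[52,0],[54,1],[55,0],[57,1],[59,1],[60,0],[61,1]]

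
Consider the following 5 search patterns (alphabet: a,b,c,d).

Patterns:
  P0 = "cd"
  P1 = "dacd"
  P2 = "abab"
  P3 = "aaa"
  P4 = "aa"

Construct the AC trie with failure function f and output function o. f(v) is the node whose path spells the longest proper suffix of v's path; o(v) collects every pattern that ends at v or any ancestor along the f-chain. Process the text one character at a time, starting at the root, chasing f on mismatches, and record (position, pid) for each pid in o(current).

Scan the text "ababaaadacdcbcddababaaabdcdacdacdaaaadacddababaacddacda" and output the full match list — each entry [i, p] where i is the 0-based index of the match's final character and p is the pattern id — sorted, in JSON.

Construct AC machine:
Trie (insert patterns):
  0='ε' goto a→7 c→1 d→3
  1='c' goto d→2
  2='cd' goto ·  ←P0
  3='d' goto a→4
  4='da' goto c→5
  5='dac' goto d→6
  6='dacd' goto ·  ←P1
  7='a' goto a→11 b→8
  8='ab' goto a→9
  9='aba' goto b→10
  10='abab' goto ·  ←P2
  11='aa' goto a→12  ←P4
  12='aaa' goto ·  ←P3

Failure links (BFS by depth):
  fail(1) 'c': from fail(0)=0 chase 'c': 0 ⇒ 0;  out=∅∪out(0)=∅
  fail(3) 'd': from fail(0)=0 chase 'd': 0 ⇒ 0;  out=∅∪out(0)=∅
  fail(7) 'a': from fail(0)=0 chase 'a': 0 ⇒ 0;  out=∅∪out(0)=∅
  fail(2) 'cd': from fail(1)=0 chase 'd': 0 ⇒ 3;  out={0}∪out(3)={0}
  fail(4) 'da': from fail(3)=0 chase 'a': 0 ⇒ 7;  out=∅∪out(7)=∅
  fail(8) 'ab': from fail(7)=0 chase 'b': 0 ⇒ 0;  out=∅∪out(0)=∅
  fail(11) 'aa': from fail(7)=0 chase 'a': 0 ⇒ 7;  out={4}∪out(7)={4}
  fail(5) 'dac': from fail(4)=7 chase 'c': 7→0 ⇒ 1;  out=∅∪out(1)=∅
  fail(9) 'aba': from fail(8)=0 chase 'a': 0 ⇒ 7;  out=∅∪out(7)=∅
  fail(12) 'aaa': from fail(11)=7 chase 'a': 7 ⇒ 11;  out={3}∪out(11)={3,4}
  fail(6) 'dacd': from fail(5)=1 chase 'd': 1 ⇒ 2;  out={1}∪out(2)={0,1}
  fail(10) 'abab': from fail(9)=7 chase 'b': 7 ⇒ 8;  out={2}∪out(8)={2}

Scan:
[0] read 'a'  n0⇒n7
[1] read 'b'  n7⇒n8
[2] read 'a'  n8⇒n9
[3] read 'b'  n9⇒n10  → match P2@[0:3]
[4] read 'a'  n10⇒n9 (fail-walked)
[5] read 'a'  n9⇒n11 (fail-walked)  → match P4@[4:5]
[6] read 'a'  n11⇒n12  → match P3@[4:6],P4@[5:6]
[7] read 'd'  n12⇒n3 (fail-walked)
[8] read 'a'  n3⇒n4
[9] read 'c'  n4⇒n5
[10] read 'd'  n5⇒n6  → match P0@[9:10],P1@[7:10]
[11] read 'c'  n6⇒n1 (fail-walked)
[12] read 'b'  n1⇒n0 (fail-walked)
[13] read 'c'  n0⇒n1
[14] read 'd'  n1⇒n2  → match P0@[13:14]
[15] read 'd'  n2⇒n3 (fail-walked)
[16] read 'a'  n3⇒n4
[17] read 'b'  n4⇒n8 (fail-walked)
[18] read 'a'  n8⇒n9
[19] read 'b'  n9⇒n10  → match P2@[16:19]
[20] read 'a'  n10⇒n9 (fail-walked)
[21] read 'a'  n9⇒n11 (fail-walked)  → match P4@[20:21]
[22] read 'a'  n11⇒n12  → match P3@[20:22],P4@[21:22]
[23] read 'b'  n12⇒n8 (fail-walked)
[24] read 'd'  n8⇒n3 (fail-walked)
[25] read 'c'  n3⇒n1 (fail-walked)
[26] read 'd'  n1⇒n2  → match P0@[25:26]
[27] read 'a'  n2⇒n4 (fail-walked)
[28] read 'c'  n4⇒n5
[29] read 'd'  n5⇒n6  → match P0@[28:29],P1@[26:29]
[30] read 'a'  n6⇒n4 (fail-walked)
[31] read 'c'  n4⇒n5
[32] read 'd'  n5⇒n6  → match P0@[31:32],P1@[29:32]
[33] read 'a'  n6⇒n4 (fail-walked)
[34] read 'a'  n4⇒n11 (fail-walked)  → match P4@[33:34]
[35] read 'a'  n11⇒n12  → match P3@[33:35],P4@[34:35]
[36] read 'a'  n12⇒n12 (fail-walked)  → match P3@[34:36],P4@[35:36]
[37] read 'd'  n12⇒n3 (fail-walked)
[38] read 'a'  n3⇒n4
[39] read 'c'  n4⇒n5
[40] read 'd'  n5⇒n6  → match P0@[39:40],P1@[37:40]
[41] read 'd'  n6⇒n3 (fail-walked)
[42] read 'a'  n3⇒n4
[43] read 'b'  n4⇒n8 (fail-walked)
[44] read 'a'  n8⇒n9
[45] read 'b'  n9⇒n10  → match P2@[42:45]
[46] read 'a'  n10⇒n9 (fail-walked)
[47] read 'a'  n9⇒n11 (fail-walked)  → match P4@[46:47]
[48] read 'c'  n11⇒n1 (fail-walked)
[49] read 'd'  n1⇒n2  → match P0@[48:49]
[50] read 'd'  n2⇒n3 (fail-walked)
[51] read 'a'  n3⇒n4
[52] read 'c'  n4⇒n5
[53] read 'd'  n5⇒n6  → match P0@[52:53],P1@[50:53]
[54] read 'a'  n6⇒n4 (fail-walked)

All matches (sorted): [[3,2],[5,4],[6,3],[6,4],[10,0],[10,1],[14,0],[19,2],[21,4],[22,3],[22,4],[26,0],[29,0],[29,1],[32,0],[32,1],[34,4],[35,3],[35,4],[36,3],[36,4],[40,0],[40,1],[45,2],[47,4],[49,0],[53,0],[53,1]]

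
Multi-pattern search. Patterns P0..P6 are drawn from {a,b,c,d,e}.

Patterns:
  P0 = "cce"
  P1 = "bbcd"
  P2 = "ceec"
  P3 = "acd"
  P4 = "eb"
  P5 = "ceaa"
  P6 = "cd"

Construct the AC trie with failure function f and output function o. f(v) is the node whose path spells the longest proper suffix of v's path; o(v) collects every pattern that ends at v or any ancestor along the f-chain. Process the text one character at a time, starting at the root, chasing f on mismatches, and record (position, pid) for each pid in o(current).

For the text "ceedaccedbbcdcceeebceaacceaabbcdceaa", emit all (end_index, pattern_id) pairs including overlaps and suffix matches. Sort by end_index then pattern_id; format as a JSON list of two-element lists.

Build automaton:
Trie (insert patterns):
  0='ε' goto a→11 b→4 c→1 e→14
  1='c' goto c→2 d→18 e→8
  2='cc' goto e→3
  3='cce' goto ·  ←P0
  4='b' goto b→5
  5='bb' goto c→6
  6='bbc' goto d→7
  7='bbcd' goto ·  ←P1
  8='ce' goto a→16 e→9
  9='cee' goto c→10
  10='ceec' goto ·  ←P2
  11='a' goto c→12
  12='ac' goto d→13
  13='acd' goto ·  ←P3
  14='e' goto b→15
  15='eb' goto ·  ←P4
  16='cea' goto a→17
  17='ceaa' goto ·  ←P5
  18='cd' goto ·  ←P6

BFS fail/out derivation:
  n1('c'): parent n0 fail=0; on 'c' 0 → fail=0;  out ∅∪∅=∅
  n4('b'): parent n0 fail=0; on 'b' 0 → fail=0;  out ∅∪∅=∅
  n11('a'): parent n0 fail=0; on 'a' 0 → fail=0;  out ∅∪∅=∅
  n14('e'): parent n0 fail=0; on 'e' 0 → fail=0;  out ∅∪∅=∅
  n2('cc'): parent n1 fail=0; on 'c' 0 → fail=1;  out ∅∪∅=∅
  n5('bb'): parent n4 fail=0; on 'b' 0 → fail=4;  out ∅∪∅=∅
  n8('ce'): parent n1 fail=0; on 'e' 0 → fail=14;  out ∅∪∅=∅
  n12('ac'): parent n11 fail=0; on 'c' 0 → fail=1;  out ∅∪∅=∅
  n15('eb'): parent n14 fail=0; on 'b' 0 → fail=4;  out {4}∪∅={4}
  n18('cd'): parent n1 fail=0; on 'd' 0 → fail=0;  out {6}∪∅={6}
  n3('cce'): parent n2 fail=1; on 'e' 1 → fail=8;  out {0}∪∅={0}
  n6('bbc'): parent n5 fail=4; on 'c' 4→0 → fail=1;  out ∅∪∅=∅
  n9('cee'): parent n8 fail=14; on 'e' 14→0 → fail=14;  out ∅∪∅=∅
  n13('acd'): parent n12 fail=1; on 'd' 1 → fail=18;  out {3}∪{6}={3,6}
  n16('cea'): parent n8 fail=14; on 'a' 14→0 → fail=11;  out ∅∪∅=∅
  n7('bbcd'): parent n6 fail=1; on 'd' 1 → fail=18;  out {1}∪{6}={1,6}
  n10('ceec'): parent n9 fail=14; on 'c' 14→0 → fail=1;  out {2}∪∅={2}
  n17('ceaa'): parent n16 fail=11; on 'a' 11→0 → fail=11;  out {5}∪∅={5}

Scan:
i=0 'c': node 0→1
i=1 'e': node 1→8
i=2 'e': node 8→9
i=3 'd': node 9→0 ·f
i=4 'a': node 0→11
i=5 'c': node 11→12
i=6 'c': node 12→2 ·f
i=7 'e': node 2→3  → match P0@[5:7]
i=8 'd': node 3→0 ·f
i=9 'b': node 0→4
i=10 'b': node 4→5
i=11 'c': node 5→6
i=12 'd': node 6→7  → match P1@[9:12],P6@[11:12]
i=13 'c': node 7→1 ·f
i=14 'c': node 1→2
i=15 'e': node 2→3  → match P0@[13:15]
i=16 'e': node 3→9 ·f
i=17 'e': node 9→14 ·f
i=18 'b': node 14→15  → match P4@[17:18]
i=19 'c': node 15→1 ·f
i=20 'e': node 1→8
i=21 'a': node 8→16
i=22 'a': node 16→17  → match P5@[19:22]
i=23 'c': node 17→12 ·f
i=24 'c': node 12→2 ·f
i=25 'e': node 2→3  → match P0@[23:25]
i=26 'a': node 3→16 ·f
i=27 'a': node 16→17  → match P5@[24:27]
i=28 'b': node 17→4 ·f
i=29 'b': node 4→5
i=30 'c': node 5→6
i=31 'd': node 6→7  → match P1@[28:31],P6@[30:31]
i=32 'c': node 7→1 ·f
i=33 'e': node 1→8
i=34 'a': node 8→16
i=35 'a': node 16→17  → match P5@[32:35]

Result: [[7,0],[12,1],[12,6],[15,0],[18,4],[22,5],[25,0],[27,5],[31,1],[31,6],[35,5]]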